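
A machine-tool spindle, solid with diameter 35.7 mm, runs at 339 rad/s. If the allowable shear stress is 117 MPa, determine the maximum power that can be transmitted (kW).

J = πd⁴/32 = π(0.0357)⁴/32 = 1.595×10^-7 m⁴.
T_max = τ_allow·J/r = 1.17×10^8 × 1.595×10^-7 / 0.0179 = 1045 N·m.
ω = 339 rad/s, so P_max = T_max·ω = 3.543×10^5 W.

354 kW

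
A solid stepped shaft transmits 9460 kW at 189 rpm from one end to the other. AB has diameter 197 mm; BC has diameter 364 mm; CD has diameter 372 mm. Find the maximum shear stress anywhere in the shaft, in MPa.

318 MPa

ω = 2π·189/60 = 19.79 rad/s, so T = P/ω = 9460×10³ / 19.79 = 478000 N·m.
Under the same torque, τ_max = 16T/(πd³) is largest where d is smallest — segment AB (d = 197 mm).
τ_max = 16·478000/(π·(0.197)³) = 3.184×10^8 Pa.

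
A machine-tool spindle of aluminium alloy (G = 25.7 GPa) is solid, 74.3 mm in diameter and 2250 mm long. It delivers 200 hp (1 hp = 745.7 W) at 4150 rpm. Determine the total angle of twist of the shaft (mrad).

ω = 2π·4150/60 = 434.6 rad/s, so T = P/ω = 200×745.7 / 434.6 = 343.2 N·m.
J = πd⁴/32 = π(0.0743)⁴/32 = 2.992×10^-6 m⁴.
θ = T·L/(G·J) = 343.2 × 2.25 / (25.7×10⁹ × 2.992×10^-6) = 0.01004 rad.

10.0 mrad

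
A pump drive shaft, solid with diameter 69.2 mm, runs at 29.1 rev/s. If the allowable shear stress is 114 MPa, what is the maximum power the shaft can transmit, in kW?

1360 kW

J = πd⁴/32 = π(0.0692)⁴/32 = 2.251×10^-6 m⁴.
T_max = τ_allow·J/r = 1.14×10^8 × 2.251×10^-6 / 0.0346 = 7417 N·m.
ω = 2π·29.1 = 182.8 rad/s, so P_max = T_max·ω = 1.356×10^6 W.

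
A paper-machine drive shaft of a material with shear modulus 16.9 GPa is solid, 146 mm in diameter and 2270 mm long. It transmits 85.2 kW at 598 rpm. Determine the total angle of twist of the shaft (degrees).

0.235°

ω = 2π·598/60 = 62.62 rad/s, so T = P/ω = 85.2×10³ / 62.62 = 1361 N·m.
J = πd⁴/32 = π(0.146)⁴/32 = 4.461×10^-5 m⁴.
θ = T·L/(G·J) = 1361 × 2.27 / (16.9×10⁹ × 4.461×10^-5) = 4.097×10^-3 rad.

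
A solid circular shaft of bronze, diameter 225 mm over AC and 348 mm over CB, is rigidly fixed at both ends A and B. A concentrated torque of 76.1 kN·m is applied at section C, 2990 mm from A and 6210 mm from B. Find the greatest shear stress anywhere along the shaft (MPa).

Compatibility: T_A·a/J_AC = T_B·b/J_CB with T_A + T_B = T₀.
J_AC = 2.52×10^-4 m⁴, J_CB = 1.44×10^-3 m⁴, so T_A = T₀·(J_AC/a)/((J_AC/a)+(J_CB/b)) = 20260 N·m, T_B = 55840 N·m.
τ in each portion: τ_AC = 9.06×10^6 Pa, τ_CB = 6.75×10^6 Pa; maximum is in AC.
τ_max = T_AC·r/J = 20260·0.113/2.52×10^-4 = 9.061×10^6 Pa.

9.06 MPa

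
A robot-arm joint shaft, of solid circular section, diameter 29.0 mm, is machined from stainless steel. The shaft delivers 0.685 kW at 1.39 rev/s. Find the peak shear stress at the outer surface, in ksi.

2.38 ksi

ω = 2π·1.39 = 8.734 rad/s, so T = P/ω = 0.685×10³ / 8.734 = 78.43 N·m.
J = πd⁴/32 = π(0.0290)⁴/32 = 6.944×10^-8 m⁴.
τ_max = T·r/J = 78.43 × 0.0145 / 6.944×10^-8 = 1.638×10^7 Pa.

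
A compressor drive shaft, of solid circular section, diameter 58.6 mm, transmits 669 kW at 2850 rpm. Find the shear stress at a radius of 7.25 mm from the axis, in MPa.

14.0 MPa

ω = 2π·2850/60 = 298.5 rad/s, so T = P/ω = 669×10³ / 298.5 = 2242 N·m.
J = πd⁴/32 = π(0.0586)⁴/32 = 1.158×10^-6 m⁴.
Shear stress varies linearly with radius: τ = T·r/J = 2242 × 0.00725 / 1.158×10^-6 = 1.404×10^7 Pa.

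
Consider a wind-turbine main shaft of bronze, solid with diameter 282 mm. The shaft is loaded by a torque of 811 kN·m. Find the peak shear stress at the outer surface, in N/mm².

184 N/mm²

J = πd⁴/32 = π(0.282)⁴/32 = 6.209×10^-4 m⁴.
τ_max = T·r/J = 811000 × 0.141 / 6.209×10^-4 = 1.842×10^8 Pa.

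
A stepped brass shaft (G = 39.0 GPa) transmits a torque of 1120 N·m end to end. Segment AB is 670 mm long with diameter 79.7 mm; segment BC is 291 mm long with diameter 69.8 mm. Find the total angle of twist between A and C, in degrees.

0.484°

J_AB = π(0.0797)⁴/32 = 3.96×10^-6 m⁴; J_BC = π(0.0698)⁴/32 = 2.33×10^-6 m⁴.
θ = (T/G)·Σ L_i/J_i = (1120/39.0×10⁹)·(0.670/3.96×10^-6 + 0.291/2.33×10^-6) = 8.443×10^-3 rad.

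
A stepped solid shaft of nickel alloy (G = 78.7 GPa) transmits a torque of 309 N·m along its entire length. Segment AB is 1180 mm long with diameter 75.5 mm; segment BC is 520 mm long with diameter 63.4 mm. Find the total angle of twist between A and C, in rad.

0.00274 rad

J_AB = π(0.0755)⁴/32 = 3.19×10^-6 m⁴; J_BC = π(0.0634)⁴/32 = 1.59×10^-6 m⁴.
θ = (T/G)·Σ L_i/J_i = (309.0/78.7×10⁹)·(1.18/3.19×10^-6 + 0.520/1.59×10^-6) = 2.740×10^-3 rad.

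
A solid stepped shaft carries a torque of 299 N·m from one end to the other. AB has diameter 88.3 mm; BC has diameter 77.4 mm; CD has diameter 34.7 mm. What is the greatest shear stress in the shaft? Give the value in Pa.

Under the same torque, τ_max = 16T/(πd³) is largest where d is smallest — segment CD (d = 34.7 mm).
τ_max = 16·299.0/(π·(0.0347)³) = 3.645×10^7 Pa.

3.64e7 Pa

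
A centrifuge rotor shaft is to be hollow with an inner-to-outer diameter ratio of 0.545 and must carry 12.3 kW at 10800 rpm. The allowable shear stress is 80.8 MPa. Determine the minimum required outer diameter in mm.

ω = 2π·10800/60 = 1131 rad/s, so T = P/ω = 12.3×10³ / 1131 = 10.88 N·m.
For a hollow shaft with d_i/d_o = 0.545: τ_max = 16T/(π d_o³ (1−k⁴)), so d_o = [16T/(π τ_allow (1−k⁴))]^(1/3) = [16·10.88/(π·8.08×10^7·0.9118)]^(1/3) = 0.009093 m.

9.09 mm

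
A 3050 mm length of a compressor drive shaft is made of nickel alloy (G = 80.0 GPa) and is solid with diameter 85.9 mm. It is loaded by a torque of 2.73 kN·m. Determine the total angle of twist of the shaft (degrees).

J = πd⁴/32 = π(0.0859)⁴/32 = 5.345×10^-6 m⁴.
θ = T·L/(G·J) = 2730 × 3.05 / (80.0×10⁹ × 5.345×10^-6) = 0.01947 rad.

1.12°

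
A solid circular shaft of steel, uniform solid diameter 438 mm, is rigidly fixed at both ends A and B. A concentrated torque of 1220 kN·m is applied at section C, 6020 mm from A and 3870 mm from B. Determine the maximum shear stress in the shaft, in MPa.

With uniform GJ and both ends fixed, compatibility θ_AC = θ_CB gives T_A·a = T_B·b, together with T_A + T_B = T₀.
T_A = T₀·b/(a+b) = 1.220e6·3870/9890 = 477400 N·m; T_B = 742600 N·m.
τ in each portion: τ_AC = 2.89×10^7 Pa, τ_CB = 4.50×10^7 Pa; maximum is in CB.
τ_max = T_CB·r/J = 742600·0.219/3.61×10^-3 = 4.501×10^7 Pa.

45.0 MPa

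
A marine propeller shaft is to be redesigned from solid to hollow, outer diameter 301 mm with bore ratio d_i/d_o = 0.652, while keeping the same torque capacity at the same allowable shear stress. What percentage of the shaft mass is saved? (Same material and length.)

34.3 %

Equal τ_max and T ⇒ the solid shaft needs d_s³ = d_o³(1−k⁴), so d_s = 301·(1−0.652⁴)^(1/3) = 281.7 mm.
Area ratio A_h/A_s = d_o²(1−k²)/d_s² = (1−k²)/(1−k⁴)^(2/3) = 0.6566.
Mass saving = 1 − 0.6566 = 34.3 %.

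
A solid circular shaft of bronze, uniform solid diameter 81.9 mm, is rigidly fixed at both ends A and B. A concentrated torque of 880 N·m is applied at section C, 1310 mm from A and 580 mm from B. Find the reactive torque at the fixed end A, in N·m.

270 N·m

With uniform GJ and both ends fixed, compatibility θ_AC = θ_CB gives T_A·a = T_B·b, together with T_A + T_B = T₀.
T_A = T₀·b/(a+b) = 880.0·580/1890 = 270.1 N·m; T_B = 609.9 N·m.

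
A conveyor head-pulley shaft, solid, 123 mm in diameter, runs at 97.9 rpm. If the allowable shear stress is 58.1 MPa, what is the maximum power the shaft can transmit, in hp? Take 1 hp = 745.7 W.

292 hp

J = πd⁴/32 = π(0.123)⁴/32 = 2.247×10^-5 m⁴.
T_max = τ_allow·J/r = 5.81×10^7 × 2.247×10^-5 / 0.0615 = 21230 N·m.
ω = 2π·97.9/60 = 10.25 rad/s, so P_max = T_max·ω = 2.176×10^5 W.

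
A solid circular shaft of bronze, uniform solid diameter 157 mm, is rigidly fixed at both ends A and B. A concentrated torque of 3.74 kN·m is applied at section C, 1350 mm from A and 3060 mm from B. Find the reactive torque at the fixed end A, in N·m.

2600 N·m

With uniform GJ and both ends fixed, compatibility θ_AC = θ_CB gives T_A·a = T_B·b, together with T_A + T_B = T₀.
T_A = T₀·b/(a+b) = 3740·3060/4410 = 2595 N·m; T_B = 1145 N·m.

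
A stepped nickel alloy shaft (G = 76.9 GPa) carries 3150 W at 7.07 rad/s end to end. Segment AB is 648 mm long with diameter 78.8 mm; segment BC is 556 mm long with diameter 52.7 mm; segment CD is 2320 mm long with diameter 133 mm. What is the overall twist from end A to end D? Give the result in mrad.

5.68 mrad

ω = 7.07 rad/s, so T = P/ω = 3150 / 7.070 = 445.5 N·m.
J_AB = π(0.0788)⁴/32 = 3.79×10^-6 m⁴; J_BC = π(0.0527)⁴/32 = 7.57×10^-7 m⁴; J_CD = π(0.133)⁴/32 = 3.07×10^-5 m⁴.
θ = (T/G)·Σ L_i/J_i = (445.5/76.9×10⁹)·(0.648/3.79×10^-6 + 0.556/7.57×10^-7 + 2.32/3.07×10^-5) = 5.683×10^-3 rad.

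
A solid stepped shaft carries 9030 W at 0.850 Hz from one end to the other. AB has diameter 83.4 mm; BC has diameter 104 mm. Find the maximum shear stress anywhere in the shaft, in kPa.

ω = 2π·0.850 = 5.341 rad/s, so T = P/ω = 9030 / 5.341 = 1691 N·m.
Under the same torque, τ_max = 16T/(πd³) is largest where d is smallest — segment AB (d = 83.4 mm).
τ_max = 16·1691/(π·(0.0834)³) = 1.484×10^7 Pa.

14800 kPa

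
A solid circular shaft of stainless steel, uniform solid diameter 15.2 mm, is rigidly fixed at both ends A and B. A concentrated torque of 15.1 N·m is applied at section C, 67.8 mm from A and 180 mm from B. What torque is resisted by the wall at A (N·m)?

With uniform GJ and both ends fixed, compatibility θ_AC = θ_CB gives T_A·a = T_B·b, together with T_A + T_B = T₀.
T_A = T₀·b/(a+b) = 15.10·180/247.8 = 10.97 N·m; T_B = 4.131 N·m.

11.0 N·m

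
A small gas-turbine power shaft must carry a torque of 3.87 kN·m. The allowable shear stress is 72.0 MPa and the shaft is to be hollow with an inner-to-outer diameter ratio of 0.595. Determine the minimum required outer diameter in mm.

67.9 mm

For a hollow shaft with d_i/d_o = 0.595: τ_max = 16T/(π d_o³ (1−k⁴)), so d_o = [16T/(π τ_allow (1−k⁴))]^(1/3) = [16·3870/(π·7.20×10^7·0.8747)]^(1/3) = 0.06789 m.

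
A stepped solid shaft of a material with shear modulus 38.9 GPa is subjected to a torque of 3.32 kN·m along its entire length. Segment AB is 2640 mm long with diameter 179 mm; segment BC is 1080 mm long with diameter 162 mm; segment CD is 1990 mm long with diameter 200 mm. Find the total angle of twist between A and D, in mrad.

4.68 mrad

J_AB = π(0.179)⁴/32 = 1.01×10^-4 m⁴; J_BC = π(0.162)⁴/32 = 6.76×10^-5 m⁴; J_CD = π(0.200)⁴/32 = 1.57×10^-4 m⁴.
θ = (T/G)·Σ L_i/J_i = (3320/38.9×10⁹)·(2.64/1.01×10^-4 + 1.08/6.76×10^-5 + 1.99/1.57×10^-4) = 4.680×10^-3 rad.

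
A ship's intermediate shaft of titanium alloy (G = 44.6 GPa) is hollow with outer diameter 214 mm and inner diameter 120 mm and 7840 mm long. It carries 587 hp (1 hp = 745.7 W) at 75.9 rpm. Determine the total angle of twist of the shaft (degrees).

ω = 2π·75.9/60 = 7.948 rad/s, so T = P/ω = 587×745.7 / 7.948 = 55070 N·m.
J = π(d_o⁴ − d_i⁴)/32 = π(0.214⁴ − 0.120⁴)/32 = 1.855×10^-4 m⁴.
θ = T·L/(G·J) = 55070 × 7.84 / (44.6×10⁹ × 1.855×10^-4) = 0.05218 rad.

2.99°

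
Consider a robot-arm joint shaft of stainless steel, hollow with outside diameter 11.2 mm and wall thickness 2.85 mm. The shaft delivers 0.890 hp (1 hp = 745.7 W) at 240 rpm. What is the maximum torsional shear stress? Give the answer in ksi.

ω = 2π·240/60 = 25.13 rad/s, so T = P/ω = 0.890×745.7 / 25.13 = 26.41 N·m.
J = π(d_o⁴ − d_i⁴)/32 = π(0.0112⁴ − 0.00550⁴)/32 = 1.455×10^-9 m⁴.
τ_max = T·r/J = 26.41 × 0.00560 / 1.455×10^-9 = 1.016×10^8 Pa.

14.7 ksi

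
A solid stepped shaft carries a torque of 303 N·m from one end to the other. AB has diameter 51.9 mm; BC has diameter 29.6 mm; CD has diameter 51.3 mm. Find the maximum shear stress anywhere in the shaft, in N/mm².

59.5 N/mm²

Under the same torque, τ_max = 16T/(πd³) is largest where d is smallest — segment BC (d = 29.6 mm).
τ_max = 16·303.0/(π·(0.0296)³) = 5.950×10^7 Pa.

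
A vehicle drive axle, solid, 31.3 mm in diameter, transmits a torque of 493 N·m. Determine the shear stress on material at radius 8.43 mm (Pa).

J = πd⁴/32 = π(0.0313)⁴/32 = 9.423×10^-8 m⁴.
Shear stress varies linearly with radius: τ = T·r/J = 493.0 × 0.00843 / 9.423×10^-8 = 4.411×10^7 Pa.

4.41e7 Pa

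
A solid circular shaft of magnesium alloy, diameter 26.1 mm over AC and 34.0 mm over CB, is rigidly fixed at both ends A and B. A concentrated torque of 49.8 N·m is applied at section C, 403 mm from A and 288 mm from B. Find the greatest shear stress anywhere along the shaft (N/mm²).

Compatibility: T_A·a/J_AC = T_B·b/J_CB with T_A + T_B = T₀.
J_AC = 4.56×10^-8 m⁴, J_CB = 1.31×10^-7 m⁴, so T_A = T₀·(J_AC/a)/((J_AC/a)+(J_CB/b)) = 9.901 N·m, T_B = 39.90 N·m.
τ in each portion: τ_AC = 2.84×10^6 Pa, τ_CB = 5.17×10^6 Pa; maximum is in CB.
τ_max = T_CB·r/J = 39.90·0.0170/1.31×10^-7 = 5.170×10^6 Pa.

5.17 N/mm²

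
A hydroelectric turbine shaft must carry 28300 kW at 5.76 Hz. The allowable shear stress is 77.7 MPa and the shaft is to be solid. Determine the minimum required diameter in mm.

371 mm

ω = 2π·5.76 = 36.19 rad/s, so T = P/ω = 28300×10³ / 36.19 = 782000 N·m.
For a solid shaft τ_max = 16T/(πd³), so d = (16T/(π τ_allow))^(1/3) = (16·782000/(π·7.77×10^7))^(1/3) = 0.3715 m.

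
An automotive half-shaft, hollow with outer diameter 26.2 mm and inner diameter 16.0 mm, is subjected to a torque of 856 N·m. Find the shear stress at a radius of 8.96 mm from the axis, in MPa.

J = π(d_o⁴ − d_i⁴)/32 = π(0.0262⁴ − 0.0160⁴)/32 = 3.983×10^-8 m⁴.
Shear stress varies linearly with radius: τ = T·r/J = 856.0 × 0.00896 / 3.983×10^-8 = 1.926×10^8 Pa.

193 MPa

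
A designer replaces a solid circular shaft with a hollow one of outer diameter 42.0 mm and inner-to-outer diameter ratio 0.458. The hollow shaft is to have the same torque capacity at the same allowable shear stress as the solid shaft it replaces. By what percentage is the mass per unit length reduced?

18.6 %

Equal τ_max and T ⇒ the solid shaft needs d_s³ = d_o³(1−k⁴), so d_s = 42.0·(1−0.458⁴)^(1/3) = 41.37 mm.
Area ratio A_h/A_s = d_o²(1−k²)/d_s² = (1−k²)/(1−k⁴)^(2/3) = 0.8143.
Mass saving = 1 − 0.8143 = 18.6 %.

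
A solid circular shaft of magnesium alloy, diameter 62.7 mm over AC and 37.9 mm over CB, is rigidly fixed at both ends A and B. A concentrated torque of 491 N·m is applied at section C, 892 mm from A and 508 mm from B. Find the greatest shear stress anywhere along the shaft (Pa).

8.72e6 Pa

Compatibility: T_A·a/J_AC = T_B·b/J_CB with T_A + T_B = T₀.
J_AC = 1.52×10^-6 m⁴, J_CB = 2.03×10^-7 m⁴, so T_A = T₀·(J_AC/a)/((J_AC/a)+(J_CB/b)) = 397.8 N·m, T_B = 93.24 N·m.
τ in each portion: τ_AC = 8.22×10^6 Pa, τ_CB = 8.72×10^6 Pa; maximum is in CB.
τ_max = T_CB·r/J = 93.24·0.0189/2.03×10^-7 = 8.723×10^6 Pa.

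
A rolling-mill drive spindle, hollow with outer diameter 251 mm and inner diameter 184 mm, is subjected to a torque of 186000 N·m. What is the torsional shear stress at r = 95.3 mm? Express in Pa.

J = π(d_o⁴ − d_i⁴)/32 = π(0.251⁴ − 0.184⁴)/32 = 2.771×10^-4 m⁴.
Shear stress varies linearly with radius: τ = T·r/J = 186000 × 0.0953 / 2.771×10^-4 = 6.396×10^7 Pa.

6.40e7 Pa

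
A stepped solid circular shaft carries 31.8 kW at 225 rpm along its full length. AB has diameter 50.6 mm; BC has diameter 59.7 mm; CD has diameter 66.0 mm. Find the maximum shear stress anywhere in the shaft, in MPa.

53.1 MPa

ω = 2π·225/60 = 23.56 rad/s, so T = P/ω = 31.8×10³ / 23.56 = 1350 N·m.
Under the same torque, τ_max = 16T/(πd³) is largest where d is smallest — segment AB (d = 50.6 mm).
τ_max = 16·1350/(π·(0.0506)³) = 5.306×10^7 Pa.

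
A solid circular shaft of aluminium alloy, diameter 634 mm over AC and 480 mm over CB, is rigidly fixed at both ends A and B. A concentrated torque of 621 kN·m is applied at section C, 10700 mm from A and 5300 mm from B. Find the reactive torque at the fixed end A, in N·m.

Compatibility: T_A·a/J_AC = T_B·b/J_CB with T_A + T_B = T₀.
J_AC = 0.0159 m⁴, J_CB = 5.21×10^-3 m⁴, so T_A = T₀·(J_AC/a)/((J_AC/a)+(J_CB/b)) = 373400 N·m, T_B = 247600 N·m.

373000 N·m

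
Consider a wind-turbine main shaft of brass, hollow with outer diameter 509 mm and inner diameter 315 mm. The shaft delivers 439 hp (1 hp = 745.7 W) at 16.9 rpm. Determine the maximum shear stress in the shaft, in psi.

ω = 2π·16.9/60 = 1.770 rad/s, so T = P/ω = 439×745.7 / 1.770 = 185000 N·m.
J = π(d_o⁴ − d_i⁴)/32 = π(0.509⁴ − 0.315⁴)/32 = 5.623×10^-3 m⁴.
τ_max = T·r/J = 185000 × 0.255 / 5.623×10^-3 = 8.372×10^6 Pa.

1210 psi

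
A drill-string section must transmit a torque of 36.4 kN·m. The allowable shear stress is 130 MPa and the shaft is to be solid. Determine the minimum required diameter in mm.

For a solid shaft τ_max = 16T/(πd³), so d = (16T/(π τ_allow))^(1/3) = (16·36400/(π·1.30×10^8))^(1/3) = 0.1126 m.

113 mm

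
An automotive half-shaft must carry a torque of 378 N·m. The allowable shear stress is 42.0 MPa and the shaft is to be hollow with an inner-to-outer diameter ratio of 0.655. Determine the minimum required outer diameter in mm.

For a hollow shaft with d_i/d_o = 0.655: τ_max = 16T/(π d_o³ (1−k⁴)), so d_o = [16T/(π τ_allow (1−k⁴))]^(1/3) = [16·378.0/(π·4.20×10^7·0.8159)]^(1/3) = 0.03830 m.

38.3 mm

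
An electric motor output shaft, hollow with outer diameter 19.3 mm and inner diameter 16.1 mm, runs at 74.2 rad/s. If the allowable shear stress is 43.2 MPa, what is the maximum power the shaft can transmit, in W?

2330 W

J = π(d_o⁴ − d_i⁴)/32 = π(0.0193⁴ − 0.0161⁴)/32 = 7.025×10^-9 m⁴.
T_max = τ_allow·J/r = 4.32×10^7 × 7.025×10^-9 / 0.00965 = 31.45 N·m.
ω = 74.2 rad/s, so P_max = T_max·ω = 2334 W.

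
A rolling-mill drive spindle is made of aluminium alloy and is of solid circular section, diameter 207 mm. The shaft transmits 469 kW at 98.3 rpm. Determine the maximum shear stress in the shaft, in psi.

3790 psi

ω = 2π·98.3/60 = 10.29 rad/s, so T = P/ω = 469×10³ / 10.29 = 45560 N·m.
J = πd⁴/32 = π(0.207)⁴/32 = 1.803×10^-4 m⁴.
τ_max = T·r/J = 45560 × 0.103 / 1.803×10^-4 = 2.616×10^7 Pa.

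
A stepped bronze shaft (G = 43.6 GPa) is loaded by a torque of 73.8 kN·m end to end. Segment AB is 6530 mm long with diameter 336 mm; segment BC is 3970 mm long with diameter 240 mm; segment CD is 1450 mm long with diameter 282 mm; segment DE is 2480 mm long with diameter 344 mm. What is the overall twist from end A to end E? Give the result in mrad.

J_AB = π(0.336)⁴/32 = 1.25×10^-3 m⁴; J_BC = π(0.240)⁴/32 = 3.26×10^-4 m⁴; J_CD = π(0.282)⁴/32 = 6.21×10^-4 m⁴; J_DE = π(0.344)⁴/32 = 1.37×10^-3 m⁴.
θ = (T/G)·Σ L_i/J_i = (73800/43.6×10⁹)·(6.53/1.25×10^-3 + 3.97/3.26×10^-4 + 1.45/6.21×10^-4 + 2.48/1.37×10^-3) = 0.03647 rad.

36.5 mrad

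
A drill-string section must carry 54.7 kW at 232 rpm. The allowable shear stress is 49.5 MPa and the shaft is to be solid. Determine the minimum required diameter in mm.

61.4 mm

ω = 2π·232/60 = 24.29 rad/s, so T = P/ω = 54.7×10³ / 24.29 = 2251 N·m.
For a solid shaft τ_max = 16T/(πd³), so d = (16T/(π τ_allow))^(1/3) = (16·2251/(π·4.95×10^7))^(1/3) = 0.06142 m.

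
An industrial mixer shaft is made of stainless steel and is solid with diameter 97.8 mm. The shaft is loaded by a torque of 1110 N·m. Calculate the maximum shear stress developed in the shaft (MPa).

J = πd⁴/32 = π(0.0978)⁴/32 = 8.982×10^-6 m⁴.
τ_max = T·r/J = 1110 × 0.0489 / 8.982×10^-6 = 6.043×10^6 Pa.

6.04 MPa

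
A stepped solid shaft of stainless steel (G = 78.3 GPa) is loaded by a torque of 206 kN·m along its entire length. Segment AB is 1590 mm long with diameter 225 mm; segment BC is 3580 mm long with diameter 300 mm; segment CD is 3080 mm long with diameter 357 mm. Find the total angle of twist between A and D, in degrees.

1.92°

J_AB = π(0.225)⁴/32 = 2.52×10^-4 m⁴; J_BC = π(0.300)⁴/32 = 7.95×10^-4 m⁴; J_CD = π(0.357)⁴/32 = 1.59×10^-3 m⁴.
θ = (T/G)·Σ L_i/J_i = (206000/78.3×10⁹)·(1.59/2.52×10^-4 + 3.58/7.95×10^-4 + 3.08/1.59×10^-3) = 0.03355 rad.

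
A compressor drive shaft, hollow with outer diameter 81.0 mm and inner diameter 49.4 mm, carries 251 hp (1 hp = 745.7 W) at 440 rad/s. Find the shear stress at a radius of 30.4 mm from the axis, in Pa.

ω = 440 rad/s, so T = P/ω = 251×745.7 / 440.0 = 425.4 N·m.
J = π(d_o⁴ − d_i⁴)/32 = π(0.0810⁴ − 0.0494⁴)/32 = 3.641×10^-6 m⁴.
Shear stress varies linearly with radius: τ = T·r/J = 425.4 × 0.0304 / 3.641×10^-6 = 3.551×10^6 Pa.

3.55e6 Pa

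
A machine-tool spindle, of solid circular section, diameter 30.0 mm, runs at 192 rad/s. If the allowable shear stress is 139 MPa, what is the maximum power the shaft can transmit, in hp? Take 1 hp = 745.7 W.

190 hp

J = πd⁴/32 = π(0.0300)⁴/32 = 7.952×10^-8 m⁴.
T_max = τ_allow·J/r = 1.39×10^8 × 7.952×10^-8 / 0.0150 = 736.9 N·m.
ω = 192 rad/s, so P_max = T_max·ω = 1.415×10^5 W.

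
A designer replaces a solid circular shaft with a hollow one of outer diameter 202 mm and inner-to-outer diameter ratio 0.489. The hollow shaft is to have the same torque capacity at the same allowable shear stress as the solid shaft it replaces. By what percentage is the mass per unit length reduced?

Equal τ_max and T ⇒ the solid shaft needs d_s³ = d_o³(1−k⁴), so d_s = 202·(1−0.489⁴)^(1/3) = 198.1 mm.
Area ratio A_h/A_s = d_o²(1−k²)/d_s² = (1−k²)/(1−k⁴)^(2/3) = 0.7913.
Mass saving = 1 − 0.7913 = 20.9 %.

20.9 %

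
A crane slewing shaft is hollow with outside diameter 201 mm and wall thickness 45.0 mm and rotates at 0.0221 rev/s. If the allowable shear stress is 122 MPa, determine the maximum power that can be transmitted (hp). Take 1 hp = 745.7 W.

J = π(d_o⁴ − d_i⁴)/32 = π(0.201⁴ − 0.111⁴)/32 = 1.453×10^-4 m⁴.
T_max = τ_allow·J/r = 1.22×10^8 × 1.453×10^-4 / 0.101 = 176400 N·m.
ω = 2π·0.0221 = 0.1389 rad/s, so P_max = T_max·ω = 2.450×10^4 W.

32.9 hp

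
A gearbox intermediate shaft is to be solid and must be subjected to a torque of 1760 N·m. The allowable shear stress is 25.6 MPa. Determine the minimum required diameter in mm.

70.5 mm

For a solid shaft τ_max = 16T/(πd³), so d = (16T/(π τ_allow))^(1/3) = (16·1760/(π·2.56×10^7))^(1/3) = 0.07048 m.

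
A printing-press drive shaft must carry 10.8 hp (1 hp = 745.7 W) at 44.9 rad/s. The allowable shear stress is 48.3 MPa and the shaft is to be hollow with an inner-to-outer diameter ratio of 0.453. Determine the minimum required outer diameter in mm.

ω = 44.9 rad/s, so T = P/ω = 10.8×745.7 / 44.90 = 179.4 N·m.
For a hollow shaft with d_i/d_o = 0.453: τ_max = 16T/(π d_o³ (1−k⁴)), so d_o = [16T/(π τ_allow (1−k⁴))]^(1/3) = [16·179.4/(π·4.83×10^7·0.9579)]^(1/3) = 0.02703 m.

27.0 mm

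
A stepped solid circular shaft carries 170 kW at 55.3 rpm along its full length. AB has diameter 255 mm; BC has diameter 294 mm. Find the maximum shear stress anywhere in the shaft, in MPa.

ω = 2π·55.3/60 = 5.791 rad/s, so T = P/ω = 170×10³ / 5.791 = 29360 N·m.
Under the same torque, τ_max = 16T/(πd³) is largest where d is smallest — segment AB (d = 255 mm).
τ_max = 16·29360/(π·(0.255)³) = 9.017×10^6 Pa.

9.02 MPa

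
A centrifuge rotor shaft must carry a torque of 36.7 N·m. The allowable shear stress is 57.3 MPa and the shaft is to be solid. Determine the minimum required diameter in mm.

For a solid shaft τ_max = 16T/(πd³), so d = (16T/(π τ_allow))^(1/3) = (16·36.70/(π·5.73×10^7))^(1/3) = 0.01483 m.

14.8 mm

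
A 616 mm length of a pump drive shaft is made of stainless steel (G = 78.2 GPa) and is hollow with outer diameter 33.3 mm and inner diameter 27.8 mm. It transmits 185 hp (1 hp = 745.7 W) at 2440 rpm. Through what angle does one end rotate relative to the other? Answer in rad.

ω = 2π·2440/60 = 255.5 rad/s, so T = P/ω = 185×745.7 / 255.5 = 539.9 N·m.
J = π(d_o⁴ − d_i⁴)/32 = π(0.0333⁴ − 0.0278⁴)/32 = 6.208×10^-8 m⁴.
θ = T·L/(G·J) = 539.9 × 0.616 / (78.2×10⁹ × 6.208×10^-8) = 0.06851 rad.

0.0685 rad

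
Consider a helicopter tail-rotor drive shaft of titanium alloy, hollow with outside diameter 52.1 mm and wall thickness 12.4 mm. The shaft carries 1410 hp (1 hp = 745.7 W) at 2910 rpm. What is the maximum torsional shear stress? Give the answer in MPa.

ω = 2π·2910/60 = 304.7 rad/s, so T = P/ω = 1410×745.7 / 304.7 = 3450 N·m.
J = π(d_o⁴ − d_i⁴)/32 = π(0.0521⁴ − 0.0273⁴)/32 = 6.688×10^-7 m⁴.
τ_max = T·r/J = 3450 × 0.0261 / 6.688×10^-7 = 1.344×10^8 Pa.

134 MPa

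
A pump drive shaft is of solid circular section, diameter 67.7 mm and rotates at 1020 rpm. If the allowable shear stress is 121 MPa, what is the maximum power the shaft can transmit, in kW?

J = πd⁴/32 = π(0.0677)⁴/32 = 2.062×10^-6 m⁴.
T_max = τ_allow·J/r = 1.21×10^8 × 2.062×10^-6 / 0.0338 = 7372 N·m.
ω = 2π·1020/60 = 106.8 rad/s, so P_max = T_max·ω = 7.874×10^5 W.

787 kW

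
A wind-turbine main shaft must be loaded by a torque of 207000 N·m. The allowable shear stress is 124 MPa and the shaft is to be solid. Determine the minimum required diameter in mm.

204 mm

For a solid shaft τ_max = 16T/(πd³), so d = (16T/(π τ_allow))^(1/3) = (16·207000/(π·1.24×10^8))^(1/3) = 0.2041 m.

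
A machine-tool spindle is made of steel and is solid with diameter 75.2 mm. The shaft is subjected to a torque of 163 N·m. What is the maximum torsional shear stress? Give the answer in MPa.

1.95 MPa

J = πd⁴/32 = π(0.0752)⁴/32 = 3.140×10^-6 m⁴.
τ_max = T·r/J = 163.0 × 0.0376 / 3.140×10^-6 = 1.952×10^6 Pa.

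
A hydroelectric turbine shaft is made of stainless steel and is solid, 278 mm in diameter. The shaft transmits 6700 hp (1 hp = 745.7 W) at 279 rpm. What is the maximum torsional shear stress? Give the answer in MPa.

40.5 MPa

ω = 2π·279/60 = 29.22 rad/s, so T = P/ω = 6700×745.7 / 29.22 = 171000 N·m.
J = πd⁴/32 = π(0.278)⁴/32 = 5.864×10^-4 m⁴.
τ_max = T·r/J = 171000 × 0.139 / 5.864×10^-4 = 4.054×10^7 Pa.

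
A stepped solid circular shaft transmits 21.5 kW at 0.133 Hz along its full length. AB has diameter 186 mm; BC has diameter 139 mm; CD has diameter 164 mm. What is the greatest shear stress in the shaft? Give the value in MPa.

ω = 2π·0.133 = 0.8357 rad/s, so T = P/ω = 21.5×10³ / 0.8357 = 25730 N·m.
Under the same torque, τ_max = 16T/(πd³) is largest where d is smallest — segment BC (d = 139 mm).
τ_max = 16·25730/(π·(0.139)³) = 4.879×10^7 Pa.

48.8 MPa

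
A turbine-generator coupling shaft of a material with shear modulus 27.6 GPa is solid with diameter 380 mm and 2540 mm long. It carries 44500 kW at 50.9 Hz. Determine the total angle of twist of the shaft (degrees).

ω = 2π·50.9 = 319.8 rad/s, so T = P/ω = 44500×10³ / 319.8 = 139100 N·m.
J = πd⁴/32 = π(0.380)⁴/32 = 2.047×10^-3 m⁴.
θ = T·L/(G·J) = 139100 × 2.54 / (27.6×10⁹ × 2.047×10^-3) = 6.255×10^-3 rad.

0.358°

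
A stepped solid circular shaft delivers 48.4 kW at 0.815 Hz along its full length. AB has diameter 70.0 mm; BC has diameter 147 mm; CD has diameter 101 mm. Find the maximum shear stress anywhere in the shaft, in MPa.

140 MPa

ω = 2π·0.815 = 5.121 rad/s, so T = P/ω = 48.4×10³ / 5.121 = 9452 N·m.
Under the same torque, τ_max = 16T/(πd³) is largest where d is smallest — segment AB (d = 70.0 mm).
τ_max = 16·9452/(π·(0.0700)³) = 1.403×10^8 Pa.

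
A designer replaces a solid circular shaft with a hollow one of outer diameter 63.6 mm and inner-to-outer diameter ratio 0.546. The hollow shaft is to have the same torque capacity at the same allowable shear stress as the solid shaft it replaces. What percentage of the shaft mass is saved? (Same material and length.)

25.3 %

Equal τ_max and T ⇒ the solid shaft needs d_s³ = d_o³(1−k⁴), so d_s = 63.6·(1−0.546⁴)^(1/3) = 61.66 mm.
Area ratio A_h/A_s = d_o²(1−k²)/d_s² = (1−k²)/(1−k⁴)^(2/3) = 0.7468.
Mass saving = 1 − 0.7468 = 25.3 %.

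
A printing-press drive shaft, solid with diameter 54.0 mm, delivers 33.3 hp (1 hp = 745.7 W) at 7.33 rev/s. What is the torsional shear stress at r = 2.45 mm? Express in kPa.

ω = 2π·7.33 = 46.06 rad/s, so T = P/ω = 33.3×745.7 / 46.06 = 539.2 N·m.
J = πd⁴/32 = π(0.0540)⁴/32 = 8.348×10^-7 m⁴.
Shear stress varies linearly with radius: τ = T·r/J = 539.2 × 0.00245 / 8.348×10^-7 = 1.582×10^6 Pa.

1580 kPa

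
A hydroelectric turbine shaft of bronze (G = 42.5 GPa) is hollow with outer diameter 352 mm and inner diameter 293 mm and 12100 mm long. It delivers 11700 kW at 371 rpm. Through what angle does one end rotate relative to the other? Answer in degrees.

ω = 2π·371/60 = 38.85 rad/s, so T = P/ω = 11700×10³ / 38.85 = 301200 N·m.
J = π(d_o⁴ − d_i⁴)/32 = π(0.352⁴ − 0.293⁴)/32 = 7.836×10^-4 m⁴.
θ = T·L/(G·J) = 301200 × 12.1 / (42.5×10⁹ × 7.836×10^-4) = 0.1094 rad.

6.27°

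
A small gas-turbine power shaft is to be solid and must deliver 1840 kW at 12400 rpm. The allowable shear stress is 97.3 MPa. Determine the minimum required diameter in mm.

42.0 mm

ω = 2π·12400/60 = 1299 rad/s, so T = P/ω = 1840×10³ / 1299 = 1417 N·m.
For a solid shaft τ_max = 16T/(πd³), so d = (16T/(π τ_allow))^(1/3) = (16·1417/(π·9.73×10^7))^(1/3) = 0.04202 m.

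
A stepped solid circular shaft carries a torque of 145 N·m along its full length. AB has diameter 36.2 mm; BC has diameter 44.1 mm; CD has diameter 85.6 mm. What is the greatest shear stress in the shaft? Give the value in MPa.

15.6 MPa

Under the same torque, τ_max = 16T/(πd³) is largest where d is smallest — segment AB (d = 36.2 mm).
τ_max = 16·145.0/(π·(0.0362)³) = 1.557×10^7 Pa.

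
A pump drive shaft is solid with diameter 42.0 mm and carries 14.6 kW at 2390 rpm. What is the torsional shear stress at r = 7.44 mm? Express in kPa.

ω = 2π·2390/60 = 250.3 rad/s, so T = P/ω = 14.6×10³ / 250.3 = 58.33 N·m.
J = πd⁴/32 = π(0.0420)⁴/32 = 3.055×10^-7 m⁴.
Shear stress varies linearly with radius: τ = T·r/J = 58.33 × 0.00744 / 3.055×10^-7 = 1.421×10^6 Pa.

1420 kPa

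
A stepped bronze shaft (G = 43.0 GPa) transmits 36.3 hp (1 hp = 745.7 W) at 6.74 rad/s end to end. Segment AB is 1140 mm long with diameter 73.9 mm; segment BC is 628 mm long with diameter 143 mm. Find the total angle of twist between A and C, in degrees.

ω = 6.74 rad/s, so T = P/ω = 36.3×745.7 / 6.740 = 4016 N·m.
J_AB = π(0.0739)⁴/32 = 2.93×10^-6 m⁴; J_BC = π(0.143)⁴/32 = 4.11×10^-5 m⁴.
θ = (T/G)·Σ L_i/J_i = (4016/43.0×10⁹)·(1.14/2.93×10^-6 + 0.628/4.11×10^-5) = 0.03779 rad.

2.17°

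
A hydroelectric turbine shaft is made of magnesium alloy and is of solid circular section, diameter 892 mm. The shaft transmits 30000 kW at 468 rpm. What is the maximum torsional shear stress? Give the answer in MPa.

ω = 2π·468/60 = 49.01 rad/s, so T = P/ω = 30000×10³ / 49.01 = 612100 N·m.
J = πd⁴/32 = π(0.892)⁴/32 = 0.06215 m⁴.
τ_max = T·r/J = 612100 × 0.446 / 0.06215 = 4.393×10^6 Pa.

4.39 MPa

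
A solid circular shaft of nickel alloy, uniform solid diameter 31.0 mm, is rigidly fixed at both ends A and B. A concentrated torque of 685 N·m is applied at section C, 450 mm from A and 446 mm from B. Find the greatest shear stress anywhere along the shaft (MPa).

58.8 MPa

With uniform GJ and both ends fixed, compatibility θ_AC = θ_CB gives T_A·a = T_B·b, together with T_A + T_B = T₀.
T_A = T₀·b/(a+b) = 685.0·446/896.0 = 341.0 N·m; T_B = 344.0 N·m.
τ in each portion: τ_AC = 5.83×10^7 Pa, τ_CB = 5.88×10^7 Pa; maximum is in CB.
τ_max = T_CB·r/J = 344.0·0.0155/9.07×10^-8 = 5.881×10^7 Pa.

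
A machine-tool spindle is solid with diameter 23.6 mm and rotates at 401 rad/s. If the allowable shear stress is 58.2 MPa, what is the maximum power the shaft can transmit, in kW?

J = πd⁴/32 = π(0.0236)⁴/32 = 3.045×10^-8 m⁴.
T_max = τ_allow·J/r = 5.82×10^7 × 3.045×10^-8 / 0.0118 = 150.2 N·m.
ω = 401 rad/s, so P_max = T_max·ω = 6.023×10^4 W.

60.2 kW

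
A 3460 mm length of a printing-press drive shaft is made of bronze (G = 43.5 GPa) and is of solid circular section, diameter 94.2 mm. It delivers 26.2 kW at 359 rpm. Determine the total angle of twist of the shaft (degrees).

0.411°

ω = 2π·359/60 = 37.59 rad/s, so T = P/ω = 26.2×10³ / 37.59 = 696.9 N·m.
J = πd⁴/32 = π(0.0942)⁴/32 = 7.730×10^-6 m⁴.
θ = T·L/(G·J) = 696.9 × 3.46 / (43.5×10⁹ × 7.730×10^-6) = 7.171×10^-3 rad.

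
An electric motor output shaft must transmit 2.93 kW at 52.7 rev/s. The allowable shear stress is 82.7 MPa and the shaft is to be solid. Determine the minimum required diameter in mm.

ω = 2π·52.7 = 331.1 rad/s, so T = P/ω = 2.93×10³ / 331.1 = 8.849 N·m.
For a solid shaft τ_max = 16T/(πd³), so d = (16T/(π τ_allow))^(1/3) = (16·8.849/(π·8.27×10^7))^(1/3) = 0.008168 m.

8.17 mm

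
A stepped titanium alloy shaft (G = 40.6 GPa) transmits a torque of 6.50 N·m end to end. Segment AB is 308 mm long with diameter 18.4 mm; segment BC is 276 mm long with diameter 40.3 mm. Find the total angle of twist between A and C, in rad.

0.00455 rad

J_AB = π(0.0184)⁴/32 = 1.13×10^-8 m⁴; J_BC = π(0.0403)⁴/32 = 2.59×10^-7 m⁴.
θ = (T/G)·Σ L_i/J_i = (6.500/40.6×10⁹)·(0.308/1.13×10^-8 + 0.276/2.59×10^-7) = 4.553×10^-3 rad.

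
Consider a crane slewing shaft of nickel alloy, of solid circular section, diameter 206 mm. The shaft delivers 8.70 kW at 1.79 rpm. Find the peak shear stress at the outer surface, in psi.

ω = 2π·1.79/60 = 0.1874 rad/s, so T = P/ω = 8.70×10³ / 0.1874 = 46410 N·m.
J = πd⁴/32 = π(0.206)⁴/32 = 1.768×10^-4 m⁴.
τ_max = T·r/J = 46410 × 0.103 / 1.768×10^-4 = 2.704×10^7 Pa.

3920 psi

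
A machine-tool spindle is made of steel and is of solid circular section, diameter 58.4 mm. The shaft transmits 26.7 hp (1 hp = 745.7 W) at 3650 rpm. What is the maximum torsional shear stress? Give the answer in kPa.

ω = 2π·3650/60 = 382.2 rad/s, so T = P/ω = 26.7×745.7 / 382.2 = 52.09 N·m.
J = πd⁴/32 = π(0.0584)⁴/32 = 1.142×10^-6 m⁴.
τ_max = T·r/J = 52.09 × 0.0292 / 1.142×10^-6 = 1.332×10^6 Pa.

1330 kPa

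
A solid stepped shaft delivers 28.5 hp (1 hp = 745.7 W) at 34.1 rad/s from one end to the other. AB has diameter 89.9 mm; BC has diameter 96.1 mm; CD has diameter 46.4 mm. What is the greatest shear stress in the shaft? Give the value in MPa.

31.8 MPa

ω = 34.1 rad/s, so T = P/ω = 28.5×745.7 / 34.10 = 623.2 N·m.
Under the same torque, τ_max = 16T/(πd³) is largest where d is smallest — segment CD (d = 46.4 mm).
τ_max = 16·623.2/(π·(0.0464)³) = 3.177×10^7 Pa.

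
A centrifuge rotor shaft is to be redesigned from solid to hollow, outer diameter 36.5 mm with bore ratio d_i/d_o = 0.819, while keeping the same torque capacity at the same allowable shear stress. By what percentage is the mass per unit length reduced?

Equal τ_max and T ⇒ the solid shaft needs d_s³ = d_o³(1−k⁴), so d_s = 36.5·(1−0.819⁴)^(1/3) = 29.91 mm.
Area ratio A_h/A_s = d_o²(1−k²)/d_s² = (1−k²)/(1−k⁴)^(2/3) = 0.4904.
Mass saving = 1 − 0.4904 = 51.0 %.

51.0 %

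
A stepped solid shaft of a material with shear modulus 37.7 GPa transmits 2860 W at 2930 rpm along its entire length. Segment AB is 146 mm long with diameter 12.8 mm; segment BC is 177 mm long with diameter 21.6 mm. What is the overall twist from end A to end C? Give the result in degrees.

ω = 2π·2930/60 = 306.8 rad/s, so T = P/ω = 2860 / 306.8 = 9.321 N·m.
J_AB = π(0.0128)⁴/32 = 2.64×10^-9 m⁴; J_BC = π(0.0216)⁴/32 = 2.14×10^-8 m⁴.
θ = (T/G)·Σ L_i/J_i = (9.321/37.7×10⁹)·(0.146/2.64×10^-9 + 0.177/2.14×10^-8) = 0.01575 rad.

0.902°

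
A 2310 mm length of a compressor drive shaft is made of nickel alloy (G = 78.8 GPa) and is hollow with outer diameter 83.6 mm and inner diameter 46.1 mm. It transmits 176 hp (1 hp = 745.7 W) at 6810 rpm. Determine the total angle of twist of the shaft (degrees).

ω = 2π·6810/60 = 713.1 rad/s, so T = P/ω = 176×745.7 / 713.1 = 184.0 N·m.
J = π(d_o⁴ − d_i⁴)/32 = π(0.0836⁴ − 0.0461⁴)/32 = 4.352×10^-6 m⁴.
θ = T·L/(G·J) = 184.0 × 2.31 / (78.8×10⁹ × 4.352×10^-6) = 1.240×10^-3 rad.

0.0710°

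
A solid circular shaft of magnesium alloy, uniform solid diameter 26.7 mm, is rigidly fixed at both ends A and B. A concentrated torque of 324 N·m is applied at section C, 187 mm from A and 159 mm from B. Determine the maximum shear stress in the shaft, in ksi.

6.80 ksi

With uniform GJ and both ends fixed, compatibility θ_AC = θ_CB gives T_A·a = T_B·b, together with T_A + T_B = T₀.
T_A = T₀·b/(a+b) = 324.0·159/346.0 = 148.9 N·m; T_B = 175.1 N·m.
τ in each portion: τ_AC = 3.98×10^7 Pa, τ_CB = 4.69×10^7 Pa; maximum is in CB.
τ_max = T_CB·r/J = 175.1·0.0133/4.99×10^-8 = 4.685×10^7 Pa.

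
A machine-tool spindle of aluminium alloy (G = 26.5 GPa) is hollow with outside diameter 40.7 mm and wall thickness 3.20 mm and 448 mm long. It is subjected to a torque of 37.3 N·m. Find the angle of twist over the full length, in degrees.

J = π(d_o⁴ − d_i⁴)/32 = π(0.0407⁴ − 0.0343⁴)/32 = 1.335×10^-7 m⁴.
θ = T·L/(G·J) = 37.30 × 0.448 / (26.5×10⁹ × 1.335×10^-7) = 4.723×10^-3 rad.

0.271°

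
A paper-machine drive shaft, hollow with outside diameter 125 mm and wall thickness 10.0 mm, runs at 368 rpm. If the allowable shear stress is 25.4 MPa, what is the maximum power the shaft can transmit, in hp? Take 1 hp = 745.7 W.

253 hp

J = π(d_o⁴ − d_i⁴)/32 = π(0.125⁴ − 0.105⁴)/32 = 1.204×10^-5 m⁴.
T_max = τ_allow·J/r = 2.54×10^7 × 1.204×10^-5 / 0.0625 = 4891 N·m.
ω = 2π·368/60 = 38.54 rad/s, so P_max = T_max·ω = 1.885×10^5 W.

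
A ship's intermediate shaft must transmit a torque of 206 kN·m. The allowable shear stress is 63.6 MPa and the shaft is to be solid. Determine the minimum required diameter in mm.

For a solid shaft τ_max = 16T/(πd³), so d = (16T/(π τ_allow))^(1/3) = (16·206000/(π·6.36×10^7))^(1/3) = 0.2546 m.

255 mm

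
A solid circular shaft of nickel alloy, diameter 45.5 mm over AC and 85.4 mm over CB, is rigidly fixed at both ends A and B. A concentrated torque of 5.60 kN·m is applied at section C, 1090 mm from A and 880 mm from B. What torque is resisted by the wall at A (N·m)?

Compatibility: T_A·a/J_AC = T_B·b/J_CB with T_A + T_B = T₀.
J_AC = 4.21×10^-7 m⁴, J_CB = 5.22×10^-6 m⁴, so T_A = T₀·(J_AC/a)/((J_AC/a)+(J_CB/b)) = 342.0 N·m, T_B = 5258 N·m.

342 N·m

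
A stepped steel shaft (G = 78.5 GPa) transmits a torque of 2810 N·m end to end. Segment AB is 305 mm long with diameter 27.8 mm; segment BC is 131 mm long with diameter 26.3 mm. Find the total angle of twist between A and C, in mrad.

J_AB = π(0.0278)⁴/32 = 5.86×10^-8 m⁴; J_BC = π(0.0263)⁴/32 = 4.70×10^-8 m⁴.
θ = (T/G)·Σ L_i/J_i = (2810/78.5×10⁹)·(0.305/5.86×10^-8 + 0.131/4.70×10^-8) = 0.2860 rad.

286 mrad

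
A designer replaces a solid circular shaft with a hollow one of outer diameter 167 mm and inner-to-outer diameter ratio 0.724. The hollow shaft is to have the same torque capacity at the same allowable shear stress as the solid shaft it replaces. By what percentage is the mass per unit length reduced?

Equal τ_max and T ⇒ the solid shaft needs d_s³ = d_o³(1−k⁴), so d_s = 167·(1−0.724⁴)^(1/3) = 150.0 mm.
Area ratio A_h/A_s = d_o²(1−k²)/d_s² = (1−k²)/(1−k⁴)^(2/3) = 0.5895.
Mass saving = 1 − 0.5895 = 41.1 %.

41.1 %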